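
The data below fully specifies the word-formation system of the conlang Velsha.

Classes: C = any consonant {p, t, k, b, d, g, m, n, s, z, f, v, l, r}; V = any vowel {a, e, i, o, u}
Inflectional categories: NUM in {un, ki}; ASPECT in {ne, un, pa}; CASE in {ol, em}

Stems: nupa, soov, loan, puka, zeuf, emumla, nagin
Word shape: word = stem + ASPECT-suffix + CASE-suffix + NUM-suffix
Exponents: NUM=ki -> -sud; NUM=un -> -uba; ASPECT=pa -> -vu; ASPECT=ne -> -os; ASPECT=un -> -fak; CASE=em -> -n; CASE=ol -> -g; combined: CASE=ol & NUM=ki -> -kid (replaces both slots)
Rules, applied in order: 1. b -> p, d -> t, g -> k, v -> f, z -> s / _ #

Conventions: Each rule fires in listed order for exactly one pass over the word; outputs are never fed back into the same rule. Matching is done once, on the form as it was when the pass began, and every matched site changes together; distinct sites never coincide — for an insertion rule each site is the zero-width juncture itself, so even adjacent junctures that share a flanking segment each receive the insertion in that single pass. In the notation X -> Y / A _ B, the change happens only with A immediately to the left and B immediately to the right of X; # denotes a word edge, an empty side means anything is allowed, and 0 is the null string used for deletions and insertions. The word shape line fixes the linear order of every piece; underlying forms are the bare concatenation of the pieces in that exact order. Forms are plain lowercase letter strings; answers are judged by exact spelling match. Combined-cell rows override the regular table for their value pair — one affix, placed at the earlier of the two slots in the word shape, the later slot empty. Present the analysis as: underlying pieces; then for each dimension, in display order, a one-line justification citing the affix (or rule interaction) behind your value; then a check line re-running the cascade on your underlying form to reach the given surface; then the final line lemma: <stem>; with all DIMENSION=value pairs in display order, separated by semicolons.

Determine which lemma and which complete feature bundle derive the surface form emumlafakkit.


underlying: emumla-fak-kid
NUM=ki - signalled by the combined affix row
ASPECT=un - signalled by the affix -fak
CASE=ol - signalled by the combined affix row
check: emumlafakkid -> emumlafakkit
lemma: emumla; NUM=ki; ASPECT=un; CASE=ol


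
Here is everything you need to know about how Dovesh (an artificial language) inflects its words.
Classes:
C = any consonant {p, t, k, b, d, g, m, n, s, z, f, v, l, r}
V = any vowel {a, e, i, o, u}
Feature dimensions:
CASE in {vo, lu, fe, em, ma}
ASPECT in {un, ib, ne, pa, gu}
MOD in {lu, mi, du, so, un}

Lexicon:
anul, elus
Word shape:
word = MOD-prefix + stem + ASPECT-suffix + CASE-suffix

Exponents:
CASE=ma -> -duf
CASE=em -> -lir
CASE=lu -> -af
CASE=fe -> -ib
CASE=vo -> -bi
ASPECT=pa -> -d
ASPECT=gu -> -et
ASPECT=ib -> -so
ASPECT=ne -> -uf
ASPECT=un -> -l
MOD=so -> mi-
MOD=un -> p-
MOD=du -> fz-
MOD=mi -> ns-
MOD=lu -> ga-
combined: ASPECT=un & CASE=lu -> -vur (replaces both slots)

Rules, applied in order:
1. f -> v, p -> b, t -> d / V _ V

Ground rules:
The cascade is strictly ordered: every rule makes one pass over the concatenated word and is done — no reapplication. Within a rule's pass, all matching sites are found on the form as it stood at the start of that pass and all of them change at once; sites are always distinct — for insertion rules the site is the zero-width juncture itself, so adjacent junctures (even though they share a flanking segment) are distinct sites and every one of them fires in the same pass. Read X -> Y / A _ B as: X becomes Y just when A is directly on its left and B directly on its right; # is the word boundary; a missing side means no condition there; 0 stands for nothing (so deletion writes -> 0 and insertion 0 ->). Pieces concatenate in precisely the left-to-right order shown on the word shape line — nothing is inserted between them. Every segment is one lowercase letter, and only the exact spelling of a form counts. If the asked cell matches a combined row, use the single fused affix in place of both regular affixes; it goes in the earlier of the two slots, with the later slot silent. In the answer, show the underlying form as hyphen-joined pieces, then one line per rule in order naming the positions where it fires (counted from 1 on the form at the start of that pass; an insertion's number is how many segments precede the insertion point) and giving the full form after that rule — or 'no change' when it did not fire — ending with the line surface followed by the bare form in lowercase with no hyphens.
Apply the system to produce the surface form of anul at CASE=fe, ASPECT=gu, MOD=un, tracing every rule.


underlying: p-anul-et-ib
1. f -> v, p -> b, t -> d / V _ V: fires at position(s) 7: panuledib
surface: panuledib


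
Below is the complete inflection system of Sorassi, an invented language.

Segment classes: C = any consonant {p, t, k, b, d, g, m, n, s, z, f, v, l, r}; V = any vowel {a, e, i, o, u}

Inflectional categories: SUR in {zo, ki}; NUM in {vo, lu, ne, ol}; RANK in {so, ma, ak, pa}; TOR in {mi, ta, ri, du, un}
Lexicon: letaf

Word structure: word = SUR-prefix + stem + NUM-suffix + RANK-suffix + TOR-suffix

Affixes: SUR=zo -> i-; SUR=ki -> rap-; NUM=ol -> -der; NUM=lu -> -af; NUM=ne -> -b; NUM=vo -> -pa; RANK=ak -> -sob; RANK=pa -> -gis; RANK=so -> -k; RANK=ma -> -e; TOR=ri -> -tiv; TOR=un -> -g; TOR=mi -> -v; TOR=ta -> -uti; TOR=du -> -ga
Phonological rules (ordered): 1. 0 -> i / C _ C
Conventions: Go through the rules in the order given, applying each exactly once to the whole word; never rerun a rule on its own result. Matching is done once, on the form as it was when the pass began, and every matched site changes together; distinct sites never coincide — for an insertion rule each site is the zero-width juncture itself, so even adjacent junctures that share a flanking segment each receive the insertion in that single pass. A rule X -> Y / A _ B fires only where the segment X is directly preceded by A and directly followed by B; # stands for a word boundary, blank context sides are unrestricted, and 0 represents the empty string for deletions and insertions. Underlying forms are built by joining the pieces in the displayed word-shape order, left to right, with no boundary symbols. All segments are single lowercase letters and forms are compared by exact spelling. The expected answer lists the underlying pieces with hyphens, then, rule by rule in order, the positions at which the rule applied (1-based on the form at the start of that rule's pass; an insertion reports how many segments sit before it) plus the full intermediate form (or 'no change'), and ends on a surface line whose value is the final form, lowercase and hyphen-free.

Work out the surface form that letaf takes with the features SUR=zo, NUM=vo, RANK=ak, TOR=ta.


underlying: i-letaf-pa-sob-uti
1. 0 -> i / C _ C: inserts after position(s) 6: iletafipasobuti
surface: iletafipasobuti


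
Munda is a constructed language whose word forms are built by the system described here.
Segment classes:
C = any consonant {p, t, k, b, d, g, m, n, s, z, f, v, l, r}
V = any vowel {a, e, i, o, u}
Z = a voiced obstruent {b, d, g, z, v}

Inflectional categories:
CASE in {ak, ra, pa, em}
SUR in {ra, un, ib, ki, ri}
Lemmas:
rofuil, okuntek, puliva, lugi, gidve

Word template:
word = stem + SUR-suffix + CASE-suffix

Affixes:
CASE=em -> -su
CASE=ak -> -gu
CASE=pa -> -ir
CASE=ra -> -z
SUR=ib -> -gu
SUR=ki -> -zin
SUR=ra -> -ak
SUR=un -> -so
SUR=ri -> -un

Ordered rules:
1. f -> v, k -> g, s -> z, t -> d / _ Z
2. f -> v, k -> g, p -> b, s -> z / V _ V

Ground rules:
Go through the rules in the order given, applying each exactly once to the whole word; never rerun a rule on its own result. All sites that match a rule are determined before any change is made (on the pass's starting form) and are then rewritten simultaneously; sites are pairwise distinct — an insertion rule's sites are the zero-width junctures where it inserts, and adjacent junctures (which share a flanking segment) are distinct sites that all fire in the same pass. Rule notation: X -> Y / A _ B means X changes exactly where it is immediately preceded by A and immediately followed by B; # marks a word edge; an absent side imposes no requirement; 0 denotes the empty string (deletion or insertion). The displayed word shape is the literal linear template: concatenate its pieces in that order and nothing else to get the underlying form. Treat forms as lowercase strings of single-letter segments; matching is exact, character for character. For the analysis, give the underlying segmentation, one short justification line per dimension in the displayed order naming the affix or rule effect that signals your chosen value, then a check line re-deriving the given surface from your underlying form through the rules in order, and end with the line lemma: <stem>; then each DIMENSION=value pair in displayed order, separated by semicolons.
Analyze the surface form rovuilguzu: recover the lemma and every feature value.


underlying: rofuil-gu-su
CASE=em - signalled by the affix -su
SUR=ib - signalled by the affix -gu
check: rofuilgusu -> rofuilgusu -> rovuilguzu
lemma: rofuil; CASE=em; SUR=ib


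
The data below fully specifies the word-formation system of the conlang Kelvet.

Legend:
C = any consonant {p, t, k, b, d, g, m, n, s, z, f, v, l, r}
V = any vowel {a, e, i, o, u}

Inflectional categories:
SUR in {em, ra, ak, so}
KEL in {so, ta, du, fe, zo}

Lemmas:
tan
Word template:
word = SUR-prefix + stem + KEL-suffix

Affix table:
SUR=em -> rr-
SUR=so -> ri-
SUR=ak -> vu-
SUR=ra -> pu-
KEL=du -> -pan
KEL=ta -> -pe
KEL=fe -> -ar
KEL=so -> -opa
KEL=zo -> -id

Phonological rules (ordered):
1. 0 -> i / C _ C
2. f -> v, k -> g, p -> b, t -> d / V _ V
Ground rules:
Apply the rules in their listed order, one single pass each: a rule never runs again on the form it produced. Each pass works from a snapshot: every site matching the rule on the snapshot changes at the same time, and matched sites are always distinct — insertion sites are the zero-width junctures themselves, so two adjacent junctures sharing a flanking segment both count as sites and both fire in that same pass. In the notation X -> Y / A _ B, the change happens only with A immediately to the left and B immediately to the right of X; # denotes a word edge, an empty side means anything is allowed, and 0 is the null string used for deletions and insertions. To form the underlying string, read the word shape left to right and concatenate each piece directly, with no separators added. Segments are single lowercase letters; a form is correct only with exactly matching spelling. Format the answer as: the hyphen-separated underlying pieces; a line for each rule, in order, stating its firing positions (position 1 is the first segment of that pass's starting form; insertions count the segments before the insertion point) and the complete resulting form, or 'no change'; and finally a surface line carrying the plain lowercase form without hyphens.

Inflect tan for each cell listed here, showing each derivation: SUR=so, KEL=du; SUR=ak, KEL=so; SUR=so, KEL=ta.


cell SUR=so, KEL=du:
underlying: ri-tan-pan
1. 0 -> i / C _ C: inserts after position(s) 5: ritanipan
2. f -> v, k -> g, p -> b, t -> d / V _ V: fires at position(s) 3, 7: ridaniban
surface: ridaniban

cell SUR=ak, KEL=so:
underlying: vu-tan-opa
1. 0 -> i / C _ C: no change
2. f -> v, k -> g, p -> b, t -> d / V _ V: fires at position(s) 3, 7: vudanoba
surface: vudanoba

cell SUR=so, KEL=ta:
underlying: ri-tan-pe
1. 0 -> i / C _ C: inserts after position(s) 5: ritanipe
2. f -> v, k -> g, p -> b, t -> d / V _ V: fires at position(s) 3, 7: ridanibe
surface: ridanibe


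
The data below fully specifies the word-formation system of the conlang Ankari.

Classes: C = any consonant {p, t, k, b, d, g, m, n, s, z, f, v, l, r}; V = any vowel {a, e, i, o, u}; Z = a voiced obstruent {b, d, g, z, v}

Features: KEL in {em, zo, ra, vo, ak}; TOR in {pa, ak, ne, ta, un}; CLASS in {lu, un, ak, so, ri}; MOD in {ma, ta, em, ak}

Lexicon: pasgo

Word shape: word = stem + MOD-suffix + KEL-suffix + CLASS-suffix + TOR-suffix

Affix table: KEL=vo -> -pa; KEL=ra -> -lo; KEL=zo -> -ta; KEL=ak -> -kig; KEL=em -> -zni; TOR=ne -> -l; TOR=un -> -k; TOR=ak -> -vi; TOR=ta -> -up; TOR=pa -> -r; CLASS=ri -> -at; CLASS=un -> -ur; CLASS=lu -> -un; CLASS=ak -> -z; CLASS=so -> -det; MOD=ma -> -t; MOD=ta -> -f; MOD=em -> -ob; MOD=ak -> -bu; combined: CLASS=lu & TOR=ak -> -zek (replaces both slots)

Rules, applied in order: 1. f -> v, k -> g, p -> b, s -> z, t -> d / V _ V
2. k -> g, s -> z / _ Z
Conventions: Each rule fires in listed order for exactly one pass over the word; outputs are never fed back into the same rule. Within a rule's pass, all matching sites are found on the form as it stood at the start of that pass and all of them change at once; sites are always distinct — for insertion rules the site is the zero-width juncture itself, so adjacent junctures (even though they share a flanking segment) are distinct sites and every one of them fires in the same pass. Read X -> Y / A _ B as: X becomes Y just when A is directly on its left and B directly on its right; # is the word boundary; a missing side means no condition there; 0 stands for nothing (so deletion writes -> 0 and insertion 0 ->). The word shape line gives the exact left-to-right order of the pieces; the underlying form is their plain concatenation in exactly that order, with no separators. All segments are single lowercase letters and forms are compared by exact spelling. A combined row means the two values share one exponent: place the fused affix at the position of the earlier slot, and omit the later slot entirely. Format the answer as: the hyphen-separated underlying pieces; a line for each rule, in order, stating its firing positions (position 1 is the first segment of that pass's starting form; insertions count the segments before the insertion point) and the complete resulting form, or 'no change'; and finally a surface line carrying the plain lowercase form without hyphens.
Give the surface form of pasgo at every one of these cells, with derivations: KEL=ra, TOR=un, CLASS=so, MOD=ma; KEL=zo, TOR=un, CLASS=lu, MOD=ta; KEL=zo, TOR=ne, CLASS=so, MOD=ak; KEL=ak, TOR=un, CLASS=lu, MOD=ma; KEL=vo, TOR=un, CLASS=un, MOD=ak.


cell KEL=ra, TOR=un, CLASS=so, MOD=ma:
underlying: pasgo-t-lo-det-k
1. f -> v, k -> g, p -> b, s -> z, t -> d / V _ V: no change
2. k -> g, s -> z / _ Z: fires at position(s) 3: pazgotlodetk
surface: pazgotlodetk

cell KEL=zo, TOR=un, CLASS=lu, MOD=ta:
underlying: pasgo-f-ta-un-k
1. f -> v, k -> g, p -> b, s -> z, t -> d / V _ V: no change
2. k -> g, s -> z / _ Z: fires at position(s) 3: pazgoftaunk
surface: pazgoftaunk

cell KEL=zo, TOR=ne, CLASS=so, MOD=ak:
underlying: pasgo-bu-ta-det-l
1. f -> v, k -> g, p -> b, s -> z, t -> d / V _ V: fires at position(s) 8: pasgobudadetl
2. k -> g, s -> z / _ Z: fires at position(s) 3: pazgobudadetl
surface: pazgobudadetl

cell KEL=ak, TOR=un, CLASS=lu, MOD=ma:
underlying: pasgo-t-kig-un-k
1. f -> v, k -> g, p -> b, s -> z, t -> d / V _ V: no change
2. k -> g, s -> z / _ Z: fires at position(s) 3: pazgotkigunk
surface: pazgotkigunk

cell KEL=vo, TOR=un, CLASS=un, MOD=ak:
underlying: pasgo-bu-pa-ur-k
1. f -> v, k -> g, p -> b, s -> z, t -> d / V _ V: fires at position(s) 8: pasgobubaurk
2. k -> g, s -> z / _ Z: fires at position(s) 3: pazgobubaurk
surface: pazgobubaurk


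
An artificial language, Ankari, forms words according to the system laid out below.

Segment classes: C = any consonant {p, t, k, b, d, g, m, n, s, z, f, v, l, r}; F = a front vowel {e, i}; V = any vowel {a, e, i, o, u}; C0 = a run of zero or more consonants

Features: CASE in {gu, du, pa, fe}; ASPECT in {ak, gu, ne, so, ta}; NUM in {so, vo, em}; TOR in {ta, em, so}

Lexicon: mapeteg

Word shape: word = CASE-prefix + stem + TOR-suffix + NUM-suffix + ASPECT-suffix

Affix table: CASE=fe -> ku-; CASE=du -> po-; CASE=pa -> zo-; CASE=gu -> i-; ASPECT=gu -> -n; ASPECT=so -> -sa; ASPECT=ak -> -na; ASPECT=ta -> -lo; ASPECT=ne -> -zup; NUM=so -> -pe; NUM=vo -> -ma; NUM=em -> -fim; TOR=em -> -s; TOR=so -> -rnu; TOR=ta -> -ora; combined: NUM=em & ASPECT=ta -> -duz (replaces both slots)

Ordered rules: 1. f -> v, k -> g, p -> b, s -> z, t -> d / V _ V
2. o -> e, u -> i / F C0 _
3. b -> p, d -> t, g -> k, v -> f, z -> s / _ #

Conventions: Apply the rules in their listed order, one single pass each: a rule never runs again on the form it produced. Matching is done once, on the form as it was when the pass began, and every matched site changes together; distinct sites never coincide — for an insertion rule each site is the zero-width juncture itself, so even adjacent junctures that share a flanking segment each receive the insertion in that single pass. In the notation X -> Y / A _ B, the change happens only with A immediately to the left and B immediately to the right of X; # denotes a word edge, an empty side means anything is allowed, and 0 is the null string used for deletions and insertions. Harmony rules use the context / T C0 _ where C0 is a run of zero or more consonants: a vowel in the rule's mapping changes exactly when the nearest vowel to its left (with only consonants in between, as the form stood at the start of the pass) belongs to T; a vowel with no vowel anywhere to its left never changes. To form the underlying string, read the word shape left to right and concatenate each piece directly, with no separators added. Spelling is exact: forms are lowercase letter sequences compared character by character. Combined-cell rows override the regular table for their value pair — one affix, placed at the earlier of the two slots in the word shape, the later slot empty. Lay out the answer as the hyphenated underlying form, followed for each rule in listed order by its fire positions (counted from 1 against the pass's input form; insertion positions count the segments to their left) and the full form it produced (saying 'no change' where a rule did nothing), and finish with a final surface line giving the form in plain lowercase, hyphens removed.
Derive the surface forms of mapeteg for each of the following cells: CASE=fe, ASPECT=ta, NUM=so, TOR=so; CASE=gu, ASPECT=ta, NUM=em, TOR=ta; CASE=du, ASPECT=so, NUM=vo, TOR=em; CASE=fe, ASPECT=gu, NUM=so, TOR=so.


cell CASE=fe, ASPECT=ta, NUM=so, TOR=so:
underlying: ku-mapeteg-rnu-pe-lo
1. f -> v, k -> g, p -> b, s -> z, t -> d / V _ V: fires at position(s) 5, 7, 13: kumabedegrnubelo
2. o -> e, u -> i / F C0 _: fires at position(s) 12, 16: kumabedegrnibele
3. b -> p, d -> t, g -> k, v -> f, z -> s / _ #: no change
surface: kumabedegrnibele

cell CASE=gu, ASPECT=ta, NUM=em, TOR=ta:
underlying: i-mapeteg-ora-duz
1. f -> v, k -> g, p -> b, s -> z, t -> d / V _ V: fires at position(s) 4, 6: imabedegoraduz
2. o -> e, u -> i / F C0 _: fires at position(s) 9: imabedegeraduz
3. b -> p, d -> t, g -> k, v -> f, z -> s / _ #: fires at position(s) 14: imabedegeradus
surface: imabedegeradus

cell CASE=du, ASPECT=so, NUM=vo, TOR=em:
underlying: po-mapeteg-s-ma-sa
1. f -> v, k -> g, p -> b, s -> z, t -> d / V _ V: fires at position(s) 5, 7, 13: pomabedegsmaza
2. o -> e, u -> i / F C0 _: no change
3. b -> p, d -> t, g -> k, v -> f, z -> s / _ #: no change
surface: pomabedegsmaza

cell CASE=fe, ASPECT=gu, NUM=so, TOR=so:
underlying: ku-mapeteg-rnu-pe-n
1. f -> v, k -> g, p -> b, s -> z, t -> d / V _ V: fires at position(s) 5, 7, 13: kumabedegrnuben
2. o -> e, u -> i / F C0 _: fires at position(s) 12: kumabedegrniben
3. b -> p, d -> t, g -> k, v -> f, z -> s / _ #: no change
surface: kumabedegrniben


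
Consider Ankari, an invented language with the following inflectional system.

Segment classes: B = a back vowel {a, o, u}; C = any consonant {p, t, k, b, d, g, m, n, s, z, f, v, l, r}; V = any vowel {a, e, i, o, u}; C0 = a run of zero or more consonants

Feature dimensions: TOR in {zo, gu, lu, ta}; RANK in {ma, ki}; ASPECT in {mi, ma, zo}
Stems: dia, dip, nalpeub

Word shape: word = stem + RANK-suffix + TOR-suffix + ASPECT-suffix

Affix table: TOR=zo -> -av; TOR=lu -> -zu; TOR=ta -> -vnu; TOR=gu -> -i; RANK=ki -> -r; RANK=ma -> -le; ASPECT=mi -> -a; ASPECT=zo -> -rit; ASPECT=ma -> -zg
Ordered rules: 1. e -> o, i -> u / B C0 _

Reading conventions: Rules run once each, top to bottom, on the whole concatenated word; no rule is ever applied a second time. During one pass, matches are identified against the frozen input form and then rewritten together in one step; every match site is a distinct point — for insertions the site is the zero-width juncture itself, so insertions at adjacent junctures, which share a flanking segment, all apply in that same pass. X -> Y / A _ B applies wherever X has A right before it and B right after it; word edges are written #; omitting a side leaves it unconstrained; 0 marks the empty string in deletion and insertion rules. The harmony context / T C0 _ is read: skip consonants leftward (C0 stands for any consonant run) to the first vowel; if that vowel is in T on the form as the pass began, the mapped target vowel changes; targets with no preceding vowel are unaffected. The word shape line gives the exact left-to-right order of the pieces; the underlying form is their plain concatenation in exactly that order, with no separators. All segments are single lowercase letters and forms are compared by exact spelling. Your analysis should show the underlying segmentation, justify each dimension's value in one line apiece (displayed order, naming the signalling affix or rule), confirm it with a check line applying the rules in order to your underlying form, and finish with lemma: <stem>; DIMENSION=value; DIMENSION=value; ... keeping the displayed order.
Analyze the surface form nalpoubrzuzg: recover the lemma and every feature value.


underlying: nalpeub-r-zu-zg
TOR=lu - signalled by the affix -zu
RANK=ki - signalled by the affix -r
ASPECT=ma - signalled by the affix -zg
check: nalpeubrzuzg -> nalpoubrzuzg
lemma: nalpeub; TOR=lu; RANK=ki; ASPECT=ma


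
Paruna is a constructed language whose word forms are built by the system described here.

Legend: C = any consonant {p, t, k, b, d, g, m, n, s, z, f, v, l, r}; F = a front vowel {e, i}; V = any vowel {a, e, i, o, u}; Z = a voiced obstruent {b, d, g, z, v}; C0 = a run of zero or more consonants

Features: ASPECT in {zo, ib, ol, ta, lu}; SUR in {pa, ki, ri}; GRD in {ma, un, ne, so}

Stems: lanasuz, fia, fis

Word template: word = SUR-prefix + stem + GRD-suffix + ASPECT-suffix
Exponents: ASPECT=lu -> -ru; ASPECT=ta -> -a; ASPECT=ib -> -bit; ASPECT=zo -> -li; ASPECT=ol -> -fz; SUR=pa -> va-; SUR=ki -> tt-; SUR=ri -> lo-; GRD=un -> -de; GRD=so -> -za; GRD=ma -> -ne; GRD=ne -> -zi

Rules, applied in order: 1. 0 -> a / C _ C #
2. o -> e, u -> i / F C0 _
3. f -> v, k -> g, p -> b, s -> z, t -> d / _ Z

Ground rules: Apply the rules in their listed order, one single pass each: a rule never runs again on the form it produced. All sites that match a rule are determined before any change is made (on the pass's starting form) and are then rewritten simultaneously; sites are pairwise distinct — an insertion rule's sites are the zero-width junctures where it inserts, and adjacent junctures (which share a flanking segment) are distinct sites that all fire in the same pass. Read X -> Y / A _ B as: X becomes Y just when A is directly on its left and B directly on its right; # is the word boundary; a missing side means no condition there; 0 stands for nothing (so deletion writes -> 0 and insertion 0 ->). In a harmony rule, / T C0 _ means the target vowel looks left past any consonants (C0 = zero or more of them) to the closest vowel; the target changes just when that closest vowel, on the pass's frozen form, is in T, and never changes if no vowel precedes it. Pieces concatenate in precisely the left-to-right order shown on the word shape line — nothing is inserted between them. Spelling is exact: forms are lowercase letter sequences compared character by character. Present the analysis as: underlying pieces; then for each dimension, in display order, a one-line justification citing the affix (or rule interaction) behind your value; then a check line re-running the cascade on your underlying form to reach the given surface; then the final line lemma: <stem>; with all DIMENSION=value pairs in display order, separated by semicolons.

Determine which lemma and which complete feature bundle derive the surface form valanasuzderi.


underlying: va-lanasuz-de-ru
ASPECT=lu - signalled by the affix -ru
SUR=pa - signalled by the affix va-
GRD=un - signalled by the affix -de
check: valanasuzderu -> valanasuzderu -> valanasuzderi -> valanasuzderi
lemma: lanasuz; ASPECT=lu; SUR=pa; GRD=un


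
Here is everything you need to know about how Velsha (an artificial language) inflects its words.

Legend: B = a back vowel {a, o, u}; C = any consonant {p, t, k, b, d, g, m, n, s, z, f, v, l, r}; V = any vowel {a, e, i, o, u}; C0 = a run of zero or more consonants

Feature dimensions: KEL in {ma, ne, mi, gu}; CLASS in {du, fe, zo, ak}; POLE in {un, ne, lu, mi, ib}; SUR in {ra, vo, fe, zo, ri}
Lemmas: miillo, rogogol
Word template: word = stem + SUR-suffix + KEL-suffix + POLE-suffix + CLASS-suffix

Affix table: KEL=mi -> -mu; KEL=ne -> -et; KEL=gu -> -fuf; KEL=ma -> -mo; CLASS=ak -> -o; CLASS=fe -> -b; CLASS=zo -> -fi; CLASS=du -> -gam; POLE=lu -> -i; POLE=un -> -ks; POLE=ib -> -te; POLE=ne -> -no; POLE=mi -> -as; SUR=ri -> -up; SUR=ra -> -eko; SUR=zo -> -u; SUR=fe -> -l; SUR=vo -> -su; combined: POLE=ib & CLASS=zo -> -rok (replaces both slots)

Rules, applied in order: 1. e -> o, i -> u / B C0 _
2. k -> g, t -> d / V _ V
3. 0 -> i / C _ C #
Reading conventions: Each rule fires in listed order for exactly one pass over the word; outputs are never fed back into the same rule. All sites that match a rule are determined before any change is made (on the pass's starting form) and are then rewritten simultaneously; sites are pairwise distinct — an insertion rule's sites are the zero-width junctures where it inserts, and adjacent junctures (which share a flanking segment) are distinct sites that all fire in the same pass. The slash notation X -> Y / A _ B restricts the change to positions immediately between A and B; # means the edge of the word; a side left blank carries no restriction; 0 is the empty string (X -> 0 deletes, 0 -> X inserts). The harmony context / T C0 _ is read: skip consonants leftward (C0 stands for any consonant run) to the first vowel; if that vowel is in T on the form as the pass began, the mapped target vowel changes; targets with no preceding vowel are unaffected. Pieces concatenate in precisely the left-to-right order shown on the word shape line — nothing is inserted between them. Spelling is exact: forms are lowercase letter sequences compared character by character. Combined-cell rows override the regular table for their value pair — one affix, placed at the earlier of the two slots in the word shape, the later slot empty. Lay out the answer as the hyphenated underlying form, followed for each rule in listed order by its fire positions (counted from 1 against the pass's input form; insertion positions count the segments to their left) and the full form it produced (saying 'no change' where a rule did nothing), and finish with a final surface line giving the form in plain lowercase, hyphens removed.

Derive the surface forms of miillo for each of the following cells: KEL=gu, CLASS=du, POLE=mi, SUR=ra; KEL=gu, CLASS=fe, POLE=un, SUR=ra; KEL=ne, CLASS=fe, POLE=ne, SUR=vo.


cell KEL=gu, CLASS=du, POLE=mi, SUR=ra:
underlying: miillo-eko-fuf-as-gam
1. e -> o, i -> u / B C0 _: fires at position(s) 7: miillookofufasgam
2. k -> g, t -> d / V _ V: fires at position(s) 8: miilloogofufasgam
3. 0 -> i / C _ C #: no change
surface: miilloogofufasgam

cell KEL=gu, CLASS=fe, POLE=un, SUR=ra:
underlying: miillo-eko-fuf-ks-b
1. e -> o, i -> u / B C0 _: fires at position(s) 7: miillookofufksb
2. k -> g, t -> d / V _ V: fires at position(s) 8: miilloogofufksb
3. 0 -> i / C _ C #: inserts after position(s) 14: miilloogofufksib
surface: miilloogofufksib

cell KEL=ne, CLASS=fe, POLE=ne, SUR=vo:
underlying: miillo-su-et-no-b
1. e -> o, i -> u / B C0 _: fires at position(s) 9: miillosuotnob
2. k -> g, t -> d / V _ V: no change
3. 0 -> i / C _ C #: no change
surface: miillosuotnob


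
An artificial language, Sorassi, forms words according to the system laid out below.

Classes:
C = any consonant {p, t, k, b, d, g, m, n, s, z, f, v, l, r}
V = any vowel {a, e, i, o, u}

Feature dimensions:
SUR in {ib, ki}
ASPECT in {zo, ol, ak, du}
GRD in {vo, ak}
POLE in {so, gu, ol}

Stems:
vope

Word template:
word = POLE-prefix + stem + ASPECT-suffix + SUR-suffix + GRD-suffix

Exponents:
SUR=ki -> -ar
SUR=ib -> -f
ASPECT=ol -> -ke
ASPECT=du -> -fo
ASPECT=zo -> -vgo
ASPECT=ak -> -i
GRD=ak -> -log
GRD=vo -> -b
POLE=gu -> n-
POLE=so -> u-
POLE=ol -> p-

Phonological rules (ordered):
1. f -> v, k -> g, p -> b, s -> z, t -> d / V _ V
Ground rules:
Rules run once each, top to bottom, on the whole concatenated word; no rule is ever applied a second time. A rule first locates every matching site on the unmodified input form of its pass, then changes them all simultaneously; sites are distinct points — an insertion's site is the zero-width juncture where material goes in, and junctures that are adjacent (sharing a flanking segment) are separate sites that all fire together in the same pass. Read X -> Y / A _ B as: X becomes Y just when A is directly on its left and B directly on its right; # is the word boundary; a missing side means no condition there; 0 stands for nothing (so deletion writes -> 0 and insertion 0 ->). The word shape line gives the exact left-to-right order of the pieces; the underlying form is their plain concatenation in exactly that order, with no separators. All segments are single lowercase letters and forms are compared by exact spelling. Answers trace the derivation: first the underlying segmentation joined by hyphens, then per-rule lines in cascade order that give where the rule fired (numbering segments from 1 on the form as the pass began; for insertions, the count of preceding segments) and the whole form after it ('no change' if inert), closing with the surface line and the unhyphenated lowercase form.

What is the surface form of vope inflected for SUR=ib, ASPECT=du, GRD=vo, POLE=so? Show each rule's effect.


underlying: u-vope-fo-f-b
1. f -> v, k -> g, p -> b, s -> z, t -> d / V _ V: fires at position(s) 4, 6: uvobevofb
surface: uvobevofb


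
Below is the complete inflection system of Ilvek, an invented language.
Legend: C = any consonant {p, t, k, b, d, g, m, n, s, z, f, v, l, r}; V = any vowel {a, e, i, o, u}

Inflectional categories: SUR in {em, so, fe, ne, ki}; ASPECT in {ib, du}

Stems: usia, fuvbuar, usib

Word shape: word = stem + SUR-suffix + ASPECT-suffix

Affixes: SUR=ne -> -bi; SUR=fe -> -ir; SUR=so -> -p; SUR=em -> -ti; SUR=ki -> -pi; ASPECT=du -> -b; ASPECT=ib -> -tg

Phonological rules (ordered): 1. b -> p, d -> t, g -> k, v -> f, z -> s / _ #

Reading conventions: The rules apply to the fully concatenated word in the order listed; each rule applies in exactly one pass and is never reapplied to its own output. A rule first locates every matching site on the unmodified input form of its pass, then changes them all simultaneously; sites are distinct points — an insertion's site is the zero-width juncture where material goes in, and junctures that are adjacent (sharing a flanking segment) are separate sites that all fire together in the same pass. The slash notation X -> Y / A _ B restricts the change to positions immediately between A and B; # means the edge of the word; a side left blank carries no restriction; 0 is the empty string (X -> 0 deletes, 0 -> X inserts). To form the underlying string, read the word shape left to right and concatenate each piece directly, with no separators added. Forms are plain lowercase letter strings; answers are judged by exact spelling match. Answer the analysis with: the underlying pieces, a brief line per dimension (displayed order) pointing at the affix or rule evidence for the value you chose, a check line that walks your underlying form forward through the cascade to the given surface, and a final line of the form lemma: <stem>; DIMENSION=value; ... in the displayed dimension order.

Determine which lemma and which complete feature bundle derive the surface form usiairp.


underlying: usia-ir-b
SUR=fe - signalled by the affix -ir
ASPECT=du - signalled by the affix -b
check: usiairb -> usiairp
lemma: usia; SUR=fe; ASPECT=du


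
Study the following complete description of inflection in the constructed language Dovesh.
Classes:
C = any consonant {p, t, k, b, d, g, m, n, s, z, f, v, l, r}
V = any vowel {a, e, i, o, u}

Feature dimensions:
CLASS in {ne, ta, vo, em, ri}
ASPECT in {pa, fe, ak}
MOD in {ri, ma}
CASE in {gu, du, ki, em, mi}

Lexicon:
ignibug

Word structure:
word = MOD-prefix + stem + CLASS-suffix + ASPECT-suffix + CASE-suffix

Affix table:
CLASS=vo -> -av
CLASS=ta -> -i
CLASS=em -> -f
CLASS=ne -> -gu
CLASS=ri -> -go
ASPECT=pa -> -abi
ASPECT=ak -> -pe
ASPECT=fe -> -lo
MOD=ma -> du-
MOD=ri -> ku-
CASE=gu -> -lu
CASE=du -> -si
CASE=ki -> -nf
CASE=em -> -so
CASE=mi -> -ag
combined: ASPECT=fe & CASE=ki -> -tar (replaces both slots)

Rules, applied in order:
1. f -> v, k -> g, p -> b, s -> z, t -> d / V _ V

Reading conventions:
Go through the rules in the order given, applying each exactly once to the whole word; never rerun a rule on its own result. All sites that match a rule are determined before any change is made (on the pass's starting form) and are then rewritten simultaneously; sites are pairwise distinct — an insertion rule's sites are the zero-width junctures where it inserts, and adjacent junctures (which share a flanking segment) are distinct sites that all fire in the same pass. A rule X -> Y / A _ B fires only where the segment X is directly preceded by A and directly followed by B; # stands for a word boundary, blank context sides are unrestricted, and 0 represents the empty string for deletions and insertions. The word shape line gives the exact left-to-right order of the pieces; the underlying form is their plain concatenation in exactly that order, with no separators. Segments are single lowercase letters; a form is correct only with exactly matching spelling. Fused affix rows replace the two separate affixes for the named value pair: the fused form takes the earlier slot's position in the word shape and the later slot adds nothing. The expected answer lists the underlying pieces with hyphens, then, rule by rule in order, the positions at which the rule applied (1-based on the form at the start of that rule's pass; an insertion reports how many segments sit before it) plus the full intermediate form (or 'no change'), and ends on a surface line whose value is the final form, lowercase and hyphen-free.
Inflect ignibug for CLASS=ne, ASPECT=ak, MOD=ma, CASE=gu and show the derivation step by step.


underlying: du-ignibug-gu-pe-lu
1. f -> v, k -> g, p -> b, s -> z, t -> d / V _ V: fires at position(s) 12: duignibuggubelu
surface: duignibuggubelu


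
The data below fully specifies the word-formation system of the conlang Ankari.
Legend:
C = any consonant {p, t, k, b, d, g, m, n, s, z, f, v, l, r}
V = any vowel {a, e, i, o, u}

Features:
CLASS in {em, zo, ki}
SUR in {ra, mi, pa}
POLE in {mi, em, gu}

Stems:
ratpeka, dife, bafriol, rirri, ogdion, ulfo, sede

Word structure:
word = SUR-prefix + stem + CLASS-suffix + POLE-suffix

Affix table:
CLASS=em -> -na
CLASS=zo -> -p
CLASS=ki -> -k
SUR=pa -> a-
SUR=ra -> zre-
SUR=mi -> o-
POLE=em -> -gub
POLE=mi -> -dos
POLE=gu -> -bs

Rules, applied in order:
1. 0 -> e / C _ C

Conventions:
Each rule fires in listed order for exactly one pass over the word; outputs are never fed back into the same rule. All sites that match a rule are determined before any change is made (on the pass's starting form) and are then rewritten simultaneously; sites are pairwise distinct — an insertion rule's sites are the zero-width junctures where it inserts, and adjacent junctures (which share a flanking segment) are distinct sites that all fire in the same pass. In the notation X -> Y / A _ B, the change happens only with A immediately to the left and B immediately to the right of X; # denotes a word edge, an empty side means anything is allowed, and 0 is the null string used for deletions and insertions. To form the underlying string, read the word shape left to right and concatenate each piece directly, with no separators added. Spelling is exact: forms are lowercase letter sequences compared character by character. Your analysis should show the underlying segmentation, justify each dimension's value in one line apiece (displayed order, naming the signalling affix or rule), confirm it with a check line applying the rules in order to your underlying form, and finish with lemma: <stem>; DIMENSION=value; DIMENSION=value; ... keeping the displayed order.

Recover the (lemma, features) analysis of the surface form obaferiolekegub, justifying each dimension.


underlying: o-bafriol-k-gub
CLASS=ki - signalled by the affix -k
SUR=mi - signalled by the affix o-
POLE=em - signalled by the affix -gub
check: obafriolkgub -> obaferiolekegub
lemma: bafriol; CLASS=ki; SUR=mi; POLE=em


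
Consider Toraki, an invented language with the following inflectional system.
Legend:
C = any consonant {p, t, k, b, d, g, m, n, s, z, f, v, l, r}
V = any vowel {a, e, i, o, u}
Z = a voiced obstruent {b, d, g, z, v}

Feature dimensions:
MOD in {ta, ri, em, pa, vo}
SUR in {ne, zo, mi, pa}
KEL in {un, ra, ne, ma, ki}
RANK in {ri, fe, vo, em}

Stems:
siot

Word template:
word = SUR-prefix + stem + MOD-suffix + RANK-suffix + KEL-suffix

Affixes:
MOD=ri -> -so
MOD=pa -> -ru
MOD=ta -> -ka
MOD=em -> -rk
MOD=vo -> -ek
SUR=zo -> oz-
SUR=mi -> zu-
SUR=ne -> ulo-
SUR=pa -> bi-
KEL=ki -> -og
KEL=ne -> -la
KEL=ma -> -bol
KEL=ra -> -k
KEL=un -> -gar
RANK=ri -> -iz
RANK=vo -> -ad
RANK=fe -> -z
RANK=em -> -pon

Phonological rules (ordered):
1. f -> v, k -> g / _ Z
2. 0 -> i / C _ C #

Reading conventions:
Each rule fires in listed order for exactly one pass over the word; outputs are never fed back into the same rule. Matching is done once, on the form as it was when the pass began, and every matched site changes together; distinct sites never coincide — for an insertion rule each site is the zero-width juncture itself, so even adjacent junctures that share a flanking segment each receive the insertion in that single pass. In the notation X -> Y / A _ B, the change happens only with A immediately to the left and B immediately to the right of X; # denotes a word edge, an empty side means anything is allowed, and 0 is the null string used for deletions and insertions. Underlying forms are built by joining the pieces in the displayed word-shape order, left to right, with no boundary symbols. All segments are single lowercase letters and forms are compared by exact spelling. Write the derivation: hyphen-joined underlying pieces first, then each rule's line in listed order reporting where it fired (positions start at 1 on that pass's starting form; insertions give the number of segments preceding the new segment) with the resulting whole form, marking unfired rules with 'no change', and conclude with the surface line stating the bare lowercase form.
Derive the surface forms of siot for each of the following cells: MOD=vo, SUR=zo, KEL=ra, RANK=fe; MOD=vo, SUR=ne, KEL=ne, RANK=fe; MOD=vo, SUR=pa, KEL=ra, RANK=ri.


cell MOD=vo, SUR=zo, KEL=ra, RANK=fe:
underlying: oz-siot-ek-z-k
1. f -> v, k -> g / _ Z: fires at position(s) 8: ozsiotegzk
2. 0 -> i / C _ C #: inserts after position(s) 9: ozsiotegzik
surface: ozsiotegzik

cell MOD=vo, SUR=ne, KEL=ne, RANK=fe:
underlying: ulo-siot-ek-z-la
1. f -> v, k -> g / _ Z: fires at position(s) 9: ulosiotegzla
2. 0 -> i / C _ C #: no change
surface: ulosiotegzla

cell MOD=vo, SUR=pa, KEL=ra, RANK=ri:
underlying: bi-siot-ek-iz-k
1. f -> v, k -> g / _ Z: no change
2. 0 -> i / C _ C #: inserts after position(s) 10: bisiotekizik
surface: bisiotekizik


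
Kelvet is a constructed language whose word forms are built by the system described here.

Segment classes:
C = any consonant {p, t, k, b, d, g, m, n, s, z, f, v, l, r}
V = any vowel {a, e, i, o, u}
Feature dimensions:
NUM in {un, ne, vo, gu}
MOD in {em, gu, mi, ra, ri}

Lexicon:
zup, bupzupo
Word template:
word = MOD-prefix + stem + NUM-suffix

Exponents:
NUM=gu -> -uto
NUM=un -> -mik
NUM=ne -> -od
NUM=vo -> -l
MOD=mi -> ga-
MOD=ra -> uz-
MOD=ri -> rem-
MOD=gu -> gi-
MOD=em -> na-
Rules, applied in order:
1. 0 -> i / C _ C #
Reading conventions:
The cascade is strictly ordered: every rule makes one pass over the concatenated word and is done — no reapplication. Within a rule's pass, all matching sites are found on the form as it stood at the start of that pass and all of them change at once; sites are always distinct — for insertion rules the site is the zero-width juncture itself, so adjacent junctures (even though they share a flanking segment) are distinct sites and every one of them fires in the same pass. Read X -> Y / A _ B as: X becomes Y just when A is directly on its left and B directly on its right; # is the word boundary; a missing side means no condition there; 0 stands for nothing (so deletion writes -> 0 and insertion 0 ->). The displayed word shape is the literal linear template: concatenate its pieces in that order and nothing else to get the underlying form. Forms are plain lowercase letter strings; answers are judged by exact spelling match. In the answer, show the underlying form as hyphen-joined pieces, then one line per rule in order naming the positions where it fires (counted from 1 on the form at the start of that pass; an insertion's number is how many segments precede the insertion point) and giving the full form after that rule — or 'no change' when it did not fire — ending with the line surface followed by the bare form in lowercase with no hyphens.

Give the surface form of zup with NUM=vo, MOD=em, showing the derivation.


underlying: na-zup-l
1. 0 -> i / C _ C #: inserts after position(s) 5: nazupil
surface: nazupil
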